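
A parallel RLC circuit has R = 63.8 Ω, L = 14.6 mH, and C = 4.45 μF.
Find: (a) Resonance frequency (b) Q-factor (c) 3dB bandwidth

Step 1 — Resonance: ω₀ = 1/√(LC) = 1/√(0.0146·4.45e-06) = 3923 rad/s.
Step 2 — f₀ = ω₀/(2π) = 624.4 Hz.
Step 3 — Parallel Q: Q = R/(ω₀L) = 63.8/(3923·0.0146) = 1.114.
Step 4 — Bandwidth: Δω = ω₀/Q = 3522 rad/s; BW = Δω/(2π) = 560.6 Hz.

(a) f₀ = 624.4 Hz  (b) Q = 1.114  (c) BW = 560.6 Hz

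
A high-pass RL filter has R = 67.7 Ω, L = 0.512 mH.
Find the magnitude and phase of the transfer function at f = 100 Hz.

Step 1 — Angular frequency: ω = 2π·100 = 628.3 rad/s.
Step 2 — Transfer function: H(jω) = jωL/(R + jωL).
Step 3 — Numerator jωL = j·0.3217; denominator R + jωL = 67.7 + j0.3217.
Step 4 — H = 2.258e-05 + j0.004752.
Step 5 — Magnitude: |H| = 0.004752 (-46.5 dB); phase: φ = 89.7°.

|H| = 0.004752 (-46.5 dB), φ = 89.7°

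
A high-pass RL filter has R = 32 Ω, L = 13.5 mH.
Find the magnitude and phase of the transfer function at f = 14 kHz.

Step 1 — Angular frequency: ω = 2π·1.4e+04 = 8.796e+04 rad/s.
Step 2 — Transfer function: H(jω) = jωL/(R + jωL).
Step 3 — Numerator jωL = j·1188; denominator R + jωL = 32 + j1188.
Step 4 — H = 0.9993 + j0.02693.
Step 5 — Magnitude: |H| = 0.9996 (-0.0 dB); phase: φ = 1.5°.

|H| = 0.9996 (-0.0 dB), φ = 1.5°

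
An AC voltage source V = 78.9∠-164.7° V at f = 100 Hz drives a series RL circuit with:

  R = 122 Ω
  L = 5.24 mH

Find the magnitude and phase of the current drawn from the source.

Step 1 — Angular frequency: ω = 2π·f = 2π·100 = 628.3 rad/s.
Step 2 — Component impedances:
  R: Z = R = 122 Ω
  L: Z = jωL = j·628.3·0.00524 = 0 + j3.292 Ω
Step 3 — Series combination: Z_total = R + L = 122 + j3.292 Ω = 122∠1.5° Ω.
Step 4 — Source phasor: V = 78.9∠-164.7° V = -76.1 - j20.82 V.
Step 5 — Ohm's law: I = V / Z_total = (-76.1 - j20.82) / (122 + j3.292) = -0.6279 - j0.1537 A.
Step 6 — Convert to polar: |I| = 0.6465 A, ∠I = -166.2°.

I = 0.6465∠-166.2° A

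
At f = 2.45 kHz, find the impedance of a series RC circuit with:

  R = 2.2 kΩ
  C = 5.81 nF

Step 1 — Angular frequency: ω = 2π·f = 2π·2450 = 1.539e+04 rad/s.
Step 2 — Component impedances:
  R: Z = R = 2200 Ω
  C: Z = 1/(jωC) = -j/(ω·C) = 0 - j1.118e+04 Ω
Step 3 — Series combination: Z_total = R + C = 2200 - j1.118e+04 Ω = 1.14e+04∠-78.9° Ω.

Z = 2200 - j1.118e+04 Ω = 1.14e+04∠-78.9° Ω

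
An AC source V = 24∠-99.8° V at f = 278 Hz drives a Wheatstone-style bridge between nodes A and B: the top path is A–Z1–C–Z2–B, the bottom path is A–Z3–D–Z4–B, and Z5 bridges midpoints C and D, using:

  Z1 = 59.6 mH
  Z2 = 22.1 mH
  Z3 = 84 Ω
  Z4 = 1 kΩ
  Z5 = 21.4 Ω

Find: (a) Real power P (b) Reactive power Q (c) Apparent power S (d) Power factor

Step 1 — Angular frequency: ω = 2π·f = 2π·278 = 1747 rad/s.
Step 2 — Component impedances:
  Z1: Z = jωL = j·1747·0.0596 = 0 + j104.1 Ω
  Z2: Z = jωL = j·1747·0.0221 = 0 + j38.6 Ω
  Z3: Z = R = 84 Ω
  Z4: Z = R = 1000 Ω
  Z5: Z = R = 21.4 Ω
Step 3 — Bridge requires nodal analysis (the Z5 bridge couples midpoints C and D, so the two paths cannot be reduced to a simple series/parallel combination). Setting node B to ground and injecting 1 A at node A, the 3-node admittance system at A, C, D solves to V_A = Z_AB = 54.28 + j90.19 Ω = 105.3∠59.0° Ω.
Step 4 — Source phasor: V = 24∠-99.8° V = -4.085 - j23.65 V.
Step 5 — Current: I = V / Z = -0.2125 - j0.08261 A = 0.228∠-158.8° A.
Step 6 — Complex power: S = V·I* = 2.822 + j4.688 VA.
Step 7 — Real power: P = Re(S) = 2.822 W.
Step 8 — Reactive power: Q = Im(S) = 4.688 VAR.
Step 9 — Apparent power: |S| = 5.472 VA.
Step 10 — Power factor: PF = P/|S| = 0.5157 (lagging).

(a) P = 2.822 W  (b) Q = 4.688 VAR  (c) S = 5.472 VA  (d) PF = 0.5157 (lagging)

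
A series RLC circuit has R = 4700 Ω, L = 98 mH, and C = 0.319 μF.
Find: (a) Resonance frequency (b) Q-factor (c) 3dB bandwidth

Step 1 — Resonance condition Im(Z)=0 gives ω₀ = 1/√(LC).
Step 2 — ω₀ = 1/√(0.098·3.19e-07) = 5656 rad/s.
Step 3 — f₀ = ω₀/(2π) = 900.1 Hz.
Step 4 — Series Q: Q = ω₀L/R = 5656·0.098/4700 = 0.1179.
Step 5 — 3dB bandwidth: Δω = ω₀/Q = 4.796e+04 rad/s; BW = Δω/(2π) = 7633 Hz.

(a) f₀ = 900.1 Hz  (b) Q = 0.1179  (c) BW = 7633 Hz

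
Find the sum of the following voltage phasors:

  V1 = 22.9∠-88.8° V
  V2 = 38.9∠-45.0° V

Step 1 — Convert each phasor to rectangular form:
  V1 = 22.9·(cos(-88.8°) + j·sin(-88.8°)) = 0.4796 - j22.89 V
  V2 = 38.9·(cos(-45.0°) + j·sin(-45.0°)) = 27.51 - j27.51 V
Step 2 — Sum components: V_total = 27.99 - j50.4 V.
Step 3 — Convert to polar: |V_total| = 57.65 V, ∠V_total = -61.0°.

V_total = 57.65∠-61.0° V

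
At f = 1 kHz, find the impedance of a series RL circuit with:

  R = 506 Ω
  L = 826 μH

Step 1 — Angular frequency: ω = 2π·f = 2π·1000 = 6283 rad/s.
Step 2 — Component impedances:
  R: Z = R = 506 Ω
  L: Z = jωL = j·6283·0.000826 = 0 + j5.19 Ω
Step 3 — Series combination: Z_total = R + L = 506 + j5.19 Ω = 506∠0.6° Ω.

Z = 506 + j5.19 Ω = 506∠0.6° Ω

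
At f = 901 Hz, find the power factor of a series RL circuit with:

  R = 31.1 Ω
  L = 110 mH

Step 1 — Angular frequency: ω = 2π·f = 2π·901 = 5661 rad/s.
Step 2 — Component impedances:
  R: Z = R = 31.1 Ω
  L: Z = jωL = j·5661·0.11 = 0 + j622.7 Ω
Step 3 — Series combination: Z_total = R + L = 31.1 + j622.7 Ω = 623.5∠87.1° Ω.
Step 4 — Power factor: PF = cos(φ) = Re(Z)/|Z| = 31.1/623.5 = 0.04988.
Step 5 — Type: Im(Z) = 622.7 ⇒ lagging (phase φ = 87.1°).

PF = 0.04988 (lagging, φ = 87.1°)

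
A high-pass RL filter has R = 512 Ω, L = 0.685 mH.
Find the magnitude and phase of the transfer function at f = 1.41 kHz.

Step 1 — Angular frequency: ω = 2π·1410 = 8859 rad/s.
Step 2 — Transfer function: H(jω) = jωL/(R + jωL).
Step 3 — Numerator jωL = j·6.069; denominator R + jωL = 512 + j6.069.
Step 4 — H = 0.0001405 + j0.01185.
Step 5 — Magnitude: |H| = 0.01185 (-38.5 dB); phase: φ = 89.3°.

|H| = 0.01185 (-38.5 dB), φ = 89.3°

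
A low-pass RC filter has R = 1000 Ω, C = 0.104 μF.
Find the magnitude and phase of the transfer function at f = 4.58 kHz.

Step 1 — Angular frequency: ω = 2π·4580 = 2.878e+04 rad/s.
Step 2 — Transfer function: H(jω) = 1/(1 + jωRC).
Step 3 — Denominator: 1 + jωRC = 1 + j·2.878e+04·1000·1.04e-07 = 1 + j2.993.
Step 4 — H = 0.1004 - j0.3006.
Step 5 — Magnitude: |H| = 0.3169 (-10.0 dB); phase: φ = -71.5°.

|H| = 0.3169 (-10.0 dB), φ = -71.5°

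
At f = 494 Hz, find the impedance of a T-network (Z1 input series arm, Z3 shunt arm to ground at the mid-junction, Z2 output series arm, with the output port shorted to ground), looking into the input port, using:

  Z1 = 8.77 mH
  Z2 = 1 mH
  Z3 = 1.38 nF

Step 1 — Angular frequency: ω = 2π·f = 2π·494 = 3104 rad/s.
Step 2 — Component impedances:
  Z1: Z = jωL = j·3104·0.00877 = 0 + j27.22 Ω
  Z2: Z = jωL = j·3104·0.001 = 0 + j3.104 Ω
  Z3: Z = 1/(jωC) = -j/(ω·C) = 0 - j2.335e+05 Ω
Step 3 — With the output port shorted to ground, the output series arm Z2 runs from the junction to ground; the shunt arm Z3 also runs from the junction to ground. They appear in parallel: Z3 || Z2 = 0 + j3.104 Ω.
Step 4 — Series with input arm Z1: Z_in = Z1 + (Z3 || Z2) = 0 + j30.33 Ω = 30.33∠90.0° Ω.

Z = 0 + j30.33 Ω = 30.33∠90.0° Ω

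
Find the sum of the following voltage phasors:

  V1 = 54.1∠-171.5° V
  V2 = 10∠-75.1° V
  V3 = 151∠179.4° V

Step 1 — Convert each phasor to rectangular form:
  V1 = 54.1·(cos(-171.5°) + j·sin(-171.5°)) = -53.51 - j7.996 V
  V2 = 10·(cos(-75.1°) + j·sin(-75.1°)) = 2.571 - j9.664 V
  V3 = 151·(cos(179.4°) + j·sin(179.4°)) = -151 + j1.581 V
Step 2 — Sum components: V_total = -201.9 - j16.08 V.
Step 3 — Convert to polar: |V_total| = 202.6 V, ∠V_total = -175.4°.

V_total = 202.6∠-175.4° V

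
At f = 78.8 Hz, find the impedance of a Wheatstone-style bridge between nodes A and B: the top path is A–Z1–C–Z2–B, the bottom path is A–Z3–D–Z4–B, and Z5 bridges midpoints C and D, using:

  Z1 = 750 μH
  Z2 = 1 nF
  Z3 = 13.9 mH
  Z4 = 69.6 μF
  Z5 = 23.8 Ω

Step 1 — Angular frequency: ω = 2π·f = 2π·78.8 = 495.1 rad/s.
Step 2 — Component impedances:
  Z1: Z = jωL = j·495.1·0.00075 = 0 + j0.3713 Ω
  Z2: Z = 1/(jωC) = -j/(ω·C) = 0 - j2.02e+06 Ω
  Z3: Z = jωL = j·495.1·0.0139 = 0 + j6.882 Ω
  Z4: Z = 1/(jωC) = -j/(ω·C) = 0 - j29.02 Ω
  Z5: Z = R = 23.8 Ω
Step 3 — Bridge requires nodal analysis (the Z5 bridge couples midpoints C and D, so the two paths cannot be reduced to a simple series/parallel combination). Setting node B to ground and injecting 1 A at node A, the 3-node admittance system at A, C, D solves to V_A = Z_AB = 1.821 - j22.69 Ω = 22.76∠-85.4° Ω.

Z = 1.821 - j22.69 Ω = 22.76∠-85.4° Ω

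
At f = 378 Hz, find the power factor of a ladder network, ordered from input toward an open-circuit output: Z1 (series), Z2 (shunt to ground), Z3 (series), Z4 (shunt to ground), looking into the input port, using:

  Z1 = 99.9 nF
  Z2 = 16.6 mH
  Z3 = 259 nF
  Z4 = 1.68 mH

Step 1 — Angular frequency: ω = 2π·f = 2π·378 = 2375 rad/s.
Step 2 — Component impedances:
  Z1: Z = 1/(jωC) = -j/(ω·C) = 0 - j4215 Ω
  Z2: Z = jωL = j·2375·0.0166 = 0 + j39.43 Ω
  Z3: Z = 1/(jωC) = -j/(ω·C) = 0 - j1626 Ω
  Z4: Z = jωL = j·2375·0.00168 = 0 + j3.99 Ω
Step 3 — Ladder network (open output): work backward from the far end, alternating series and parallel combinations. Z_in = 0 - j4174 Ω = 4174∠-90.0° Ω.
Step 4 — Power factor: PF = cos(φ) = Re(Z)/|Z| = 0/4174 = 0.
Step 5 — Type: Im(Z) = -4174 ⇒ leading (phase φ = -90.0°).

PF = 0 (leading, φ = -90.0°)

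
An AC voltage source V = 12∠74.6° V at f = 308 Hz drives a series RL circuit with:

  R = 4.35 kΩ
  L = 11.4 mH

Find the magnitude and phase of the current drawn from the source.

Step 1 — Angular frequency: ω = 2π·f = 2π·308 = 1935 rad/s.
Step 2 — Component impedances:
  R: Z = R = 4350 Ω
  L: Z = jωL = j·1935·0.0114 = 0 + j22.06 Ω
Step 3 — Series combination: Z_total = R + L = 4350 + j22.06 Ω = 4350∠0.3° Ω.
Step 4 — Source phasor: V = 12∠74.6° V = 3.187 + j11.57 V.
Step 5 — Ohm's law: I = V / Z_total = (3.187 + j11.57) / (4350 + j22.06) = 0.000746 + j0.002656 A.
Step 6 — Convert to polar: |I| = 0.002759 A, ∠I = 74.3°.

I = 0.002759∠74.3° A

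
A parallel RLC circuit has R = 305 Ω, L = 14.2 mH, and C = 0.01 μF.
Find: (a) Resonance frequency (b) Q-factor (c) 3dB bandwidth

Step 1 — Resonance: ω₀ = 1/√(LC) = 1/√(0.0142·1e-08) = 8.392e+04 rad/s.
Step 2 — f₀ = ω₀/(2π) = 1.336e+04 Hz.
Step 3 — Parallel Q: Q = R/(ω₀L) = 305/(8.392e+04·0.0142) = 0.256.
Step 4 — Bandwidth: Δω = ω₀/Q = 3.279e+05 rad/s; BW = Δω/(2π) = 5.218e+04 Hz.

(a) f₀ = 1.336e+04 Hz  (b) Q = 0.256  (c) BW = 5.218e+04 Hz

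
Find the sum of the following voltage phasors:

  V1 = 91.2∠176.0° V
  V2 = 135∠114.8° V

Step 1 — Convert each phasor to rectangular form:
  V1 = 91.2·(cos(176.0°) + j·sin(176.0°)) = -90.98 + j6.362 V
  V2 = 135·(cos(114.8°) + j·sin(114.8°)) = -56.63 + j122.5 V
Step 2 — Sum components: V_total = -147.6 + j128.9 V.
Step 3 — Convert to polar: |V_total| = 196 V, ∠V_total = 138.9°.

V_total = 196∠138.9° V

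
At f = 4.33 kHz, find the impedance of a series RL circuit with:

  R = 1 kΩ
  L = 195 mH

Step 1 — Angular frequency: ω = 2π·f = 2π·4330 = 2.721e+04 rad/s.
Step 2 — Component impedances:
  R: Z = R = 1000 Ω
  L: Z = jωL = j·2.721e+04·0.195 = 0 + j5305 Ω
Step 3 — Series combination: Z_total = R + L = 1000 + j5305 Ω = 5399∠79.3° Ω.

Z = 1000 + j5305 Ω = 5399∠79.3° Ω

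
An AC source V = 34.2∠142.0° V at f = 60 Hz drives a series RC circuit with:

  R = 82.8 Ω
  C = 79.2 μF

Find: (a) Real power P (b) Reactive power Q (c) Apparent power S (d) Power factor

Step 1 — Angular frequency: ω = 2π·f = 2π·60 = 377 rad/s.
Step 2 — Component impedances:
  R: Z = R = 82.8 Ω
  C: Z = 1/(jωC) = -j/(ω·C) = 0 - j33.49 Ω
Step 3 — Series combination: Z_total = R + C = 82.8 - j33.49 Ω = 89.32∠-22.0° Ω.
Step 4 — Source phasor: V = 34.2∠142.0° V = -26.95 + j21.06 V.
Step 5 — Current: I = V / Z = -0.3681 + j0.1054 A = 0.3829∠164.0° A.
Step 6 — Complex power: S = V·I* = 12.14 - j4.91 VA.
Step 7 — Real power: P = Re(S) = 12.14 W.
Step 8 — Reactive power: Q = Im(S) = -4.91 VAR.
Step 9 — Apparent power: |S| = 13.1 VA.
Step 10 — Power factor: PF = P/|S| = 0.927 (leading).

(a) P = 12.14 W  (b) Q = -4.91 VAR  (c) S = 13.1 VA  (d) PF = 0.927 (leading)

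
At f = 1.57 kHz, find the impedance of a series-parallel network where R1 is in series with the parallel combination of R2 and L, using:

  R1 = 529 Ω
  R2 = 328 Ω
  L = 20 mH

Step 1 — Angular frequency: ω = 2π·f = 2π·1570 = 9865 rad/s.
Step 2 — Component impedances:
  R1: Z = R = 529 Ω
  R2: Z = R = 328 Ω
  L: Z = jωL = j·9865·0.02 = 0 + j197.3 Ω
Step 3 — Parallel branch: R2 || L = 1/(1/R2 + 1/L) = 87.14 + j144.9 Ω.
Step 4 — Series with R1: Z_total = R1 + (R2 || L) = 616.1 + j144.9 Ω = 632.9∠13.2° Ω.

Z = 616.1 + j144.9 Ω = 632.9∠13.2° Ω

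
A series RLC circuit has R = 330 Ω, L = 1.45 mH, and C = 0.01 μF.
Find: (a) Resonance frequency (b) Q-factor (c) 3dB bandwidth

Step 1 — Resonance: ω₀ = 1/√(LC) = 1/√(0.00145·1e-08) = 2.626e+05 rad/s.
Step 2 — f₀ = ω₀/(2π) = 4.18e+04 Hz.
Step 3 — Series Q: Q = ω₀L/R = 2.626e+05·0.00145/330 = 1.154.
Step 4 — Bandwidth: Δω = ω₀/Q = 2.276e+05 rad/s; BW = Δω/(2π) = 3.622e+04 Hz.

(a) f₀ = 4.18e+04 Hz  (b) Q = 1.154  (c) BW = 3.622e+04 Hz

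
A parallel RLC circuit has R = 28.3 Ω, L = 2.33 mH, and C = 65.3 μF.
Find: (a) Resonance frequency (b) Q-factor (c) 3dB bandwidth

Step 1 — Resonance: ω₀ = 1/√(LC) = 1/√(0.00233·6.53e-05) = 2564 rad/s.
Step 2 — f₀ = ω₀/(2π) = 408 Hz.
Step 3 — Parallel Q: Q = R/(ω₀L) = 28.3/(2564·0.00233) = 4.738.
Step 4 — Bandwidth: Δω = ω₀/Q = 541.1 rad/s; BW = Δω/(2π) = 86.12 Hz.

(a) f₀ = 408 Hz  (b) Q = 4.738  (c) BW = 86.12 Hz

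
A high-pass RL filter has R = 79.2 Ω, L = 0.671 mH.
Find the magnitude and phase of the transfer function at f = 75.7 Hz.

Step 1 — Angular frequency: ω = 2π·75.7 = 475.6 rad/s.
Step 2 — Transfer function: H(jω) = jωL/(R + jωL).
Step 3 — Numerator jωL = j·0.3192; denominator R + jωL = 79.2 + j0.3192.
Step 4 — H = 1.624e-05 + j0.00403.
Step 5 — Magnitude: |H| = 0.00403 (-47.9 dB); phase: φ = 89.8°.

|H| = 0.00403 (-47.9 dB), φ = 89.8°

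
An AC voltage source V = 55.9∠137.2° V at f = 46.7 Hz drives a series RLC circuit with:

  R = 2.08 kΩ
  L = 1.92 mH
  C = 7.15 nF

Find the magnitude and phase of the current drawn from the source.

Step 1 — Angular frequency: ω = 2π·f = 2π·46.7 = 293.4 rad/s.
Step 2 — Component impedances:
  R: Z = R = 2080 Ω
  L: Z = jωL = j·293.4·0.00192 = 0 + j0.5634 Ω
  C: Z = 1/(jωC) = -j/(ω·C) = 0 - j4.766e+05 Ω
Step 3 — Series combination: Z_total = R + L + C = 2080 - j4.766e+05 Ω = 4.767e+05∠-89.7° Ω.
Step 4 — Source phasor: V = 55.9∠137.2° V = -41.02 + j37.98 V.
Step 5 — Ohm's law: I = V / Z_total = (-41.02 + j37.98) / (2080 - j4.766e+05) = -8.006e-05 - j8.57e-05 A.
Step 6 — Convert to polar: |I| = 0.0001173 A, ∠I = -133.1°.

I = 0.0001173∠-133.1° A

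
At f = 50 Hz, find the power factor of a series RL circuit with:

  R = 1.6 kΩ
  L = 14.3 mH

Step 1 — Angular frequency: ω = 2π·f = 2π·50 = 314.2 rad/s.
Step 2 — Component impedances:
  R: Z = R = 1600 Ω
  L: Z = jωL = j·314.2·0.0143 = 0 + j4.492 Ω
Step 3 — Series combination: Z_total = R + L = 1600 + j4.492 Ω = 1600∠0.2° Ω.
Step 4 — Power factor: PF = cos(φ) = Re(Z)/|Z| = 1600/1600 = 1.
Step 5 — Type: Im(Z) = 4.492 ⇒ lagging (phase φ = 0.2°).

PF = 1 (lagging, φ = 0.2°)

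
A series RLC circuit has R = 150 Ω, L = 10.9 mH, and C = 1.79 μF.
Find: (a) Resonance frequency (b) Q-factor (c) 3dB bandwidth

Step 1 — Resonance condition Im(Z)=0 gives ω₀ = 1/√(LC).
Step 2 — ω₀ = 1/√(0.0109·1.79e-06) = 7159 rad/s.
Step 3 — f₀ = ω₀/(2π) = 1139 Hz.
Step 4 — Series Q: Q = ω₀L/R = 7159·0.0109/150 = 0.5202.
Step 5 — 3dB bandwidth: Δω = ω₀/Q = 1.376e+04 rad/s; BW = Δω/(2π) = 2190 Hz.

(a) f₀ = 1139 Hz  (b) Q = 0.5202  (c) BW = 2190 Hz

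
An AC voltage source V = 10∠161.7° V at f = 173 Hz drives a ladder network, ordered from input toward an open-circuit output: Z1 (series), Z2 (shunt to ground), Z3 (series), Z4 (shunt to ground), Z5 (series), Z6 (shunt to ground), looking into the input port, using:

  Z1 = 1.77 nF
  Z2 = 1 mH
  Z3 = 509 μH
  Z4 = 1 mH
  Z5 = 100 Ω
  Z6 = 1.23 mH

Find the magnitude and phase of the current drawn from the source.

Step 1 — Angular frequency: ω = 2π·f = 2π·173 = 1087 rad/s.
Step 2 — Component impedances:
  Z1: Z = 1/(jωC) = -j/(ω·C) = 0 - j5.198e+05 Ω
  Z2: Z = jωL = j·1087·0.001 = 0 + j1.087 Ω
  Z3: Z = jωL = j·1087·0.000509 = 0 + j0.5533 Ω
  Z4: Z = jωL = j·1087·0.001 = 0 + j1.087 Ω
  Z5: Z = R = 100 Ω
  Z6: Z = jωL = j·1087·0.00123 = 0 + j1.337 Ω
Step 3 — Ladder network (open output): work backward from the far end, alternating series and parallel combinations. Z_in = 0.001876 - j5.198e+05 Ω = 5.198e+05∠-90.0° Ω.
Step 4 — Source phasor: V = 10∠161.7° V = -9.494 + j3.14 V.
Step 5 — Ohm's law: I = V / Z_total = (-9.494 + j3.14) / (0.001876 - j5.198e+05) = -6.041e-06 - j1.827e-05 A.
Step 6 — Convert to polar: |I| = 1.924e-05 A, ∠I = -108.3°.

I = 1.924e-05∠-108.3° A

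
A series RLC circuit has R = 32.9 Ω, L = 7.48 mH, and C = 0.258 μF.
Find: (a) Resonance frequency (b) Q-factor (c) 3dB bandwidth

Step 1 — Resonance condition Im(Z)=0 gives ω₀ = 1/√(LC).
Step 2 — ω₀ = 1/√(0.00748·2.58e-07) = 2.276e+04 rad/s.
Step 3 — f₀ = ω₀/(2π) = 3623 Hz.
Step 4 — Series Q: Q = ω₀L/R = 2.276e+04·0.00748/32.9 = 5.175.
Step 5 — 3dB bandwidth: Δω = ω₀/Q = 4398 rad/s; BW = Δω/(2π) = 700 Hz.

(a) f₀ = 3623 Hz  (b) Q = 5.175  (c) BW = 700 Hz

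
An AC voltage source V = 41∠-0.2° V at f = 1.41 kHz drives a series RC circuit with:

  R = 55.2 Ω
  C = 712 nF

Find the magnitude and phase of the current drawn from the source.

Step 1 — Angular frequency: ω = 2π·f = 2π·1410 = 8859 rad/s.
Step 2 — Component impedances:
  R: Z = R = 55.2 Ω
  C: Z = 1/(jωC) = -j/(ω·C) = 0 - j158.5 Ω
Step 3 — Series combination: Z_total = R + C = 55.2 - j158.5 Ω = 167.9∠-70.8° Ω.
Step 4 — Source phasor: V = 41∠-0.2° V = 41 - j0.1431 V.
Step 5 — Ohm's law: I = V / Z_total = (41 - j0.1431) / (55.2 - j158.5) = 0.08112 + j0.2304 A.
Step 6 — Convert to polar: |I| = 0.2442 A, ∠I = 70.6°.

I = 0.2442∠70.6° A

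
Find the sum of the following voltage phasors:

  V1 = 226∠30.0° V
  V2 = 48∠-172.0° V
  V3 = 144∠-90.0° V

Step 1 — Convert each phasor to rectangular form:
  V1 = 226·(cos(30.0°) + j·sin(30.0°)) = 195.7 + j113 V
  V2 = 48·(cos(-172.0°) + j·sin(-172.0°)) = -47.53 - j6.68 V
  V3 = 144·(cos(-90.0°) + j·sin(-90.0°)) = 0 - j144 V
Step 2 — Sum components: V_total = 148.2 - j37.68 V.
Step 3 — Convert to polar: |V_total| = 152.9 V, ∠V_total = -14.3°.

V_total = 152.9∠-14.3° V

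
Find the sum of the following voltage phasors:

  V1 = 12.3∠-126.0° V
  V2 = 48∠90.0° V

Step 1 — Convert each phasor to rectangular form:
  V1 = 12.3·(cos(-126.0°) + j·sin(-126.0°)) = -7.23 - j9.951 V
  V2 = 48·(cos(90.0°) + j·sin(90.0°)) = 0 + j48 V
Step 2 — Sum components: V_total = -7.23 + j38.05 V.
Step 3 — Convert to polar: |V_total| = 38.73 V, ∠V_total = 100.8°.

V_total = 38.73∠100.8° V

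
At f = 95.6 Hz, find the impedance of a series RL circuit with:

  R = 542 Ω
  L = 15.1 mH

Step 1 — Angular frequency: ω = 2π·f = 2π·95.6 = 600.7 rad/s.
Step 2 — Component impedances:
  R: Z = R = 542 Ω
  L: Z = jωL = j·600.7·0.0151 = 0 + j9.07 Ω
Step 3 — Series combination: Z_total = R + L = 542 + j9.07 Ω = 542.1∠1.0° Ω.

Z = 542 + j9.07 Ω = 542.1∠1.0° Ω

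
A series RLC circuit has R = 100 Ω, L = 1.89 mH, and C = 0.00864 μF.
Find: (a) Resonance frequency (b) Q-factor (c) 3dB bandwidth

Step 1 — Resonance condition Im(Z)=0 gives ω₀ = 1/√(LC).
Step 2 — ω₀ = 1/√(0.00189·8.64e-09) = 2.475e+05 rad/s.
Step 3 — f₀ = ω₀/(2π) = 3.939e+04 Hz.
Step 4 — Series Q: Q = ω₀L/R = 2.475e+05·0.00189/100 = 4.677.
Step 5 — 3dB bandwidth: Δω = ω₀/Q = 5.291e+04 rad/s; BW = Δω/(2π) = 8421 Hz.

(a) f₀ = 3.939e+04 Hz  (b) Q = 4.677  (c) BW = 8421 Hz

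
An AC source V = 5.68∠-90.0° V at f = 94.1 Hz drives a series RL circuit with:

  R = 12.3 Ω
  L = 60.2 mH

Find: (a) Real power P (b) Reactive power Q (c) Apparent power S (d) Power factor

Step 1 — Angular frequency: ω = 2π·f = 2π·94.1 = 591.2 rad/s.
Step 2 — Component impedances:
  R: Z = R = 12.3 Ω
  L: Z = jωL = j·591.2·0.0602 = 0 + j35.59 Ω
Step 3 — Series combination: Z_total = R + L = 12.3 + j35.59 Ω = 37.66∠70.9° Ω.
Step 4 — Source phasor: V = 5.68∠-90.0° V = 0 - j5.68 V.
Step 5 — Current: I = V / Z = -0.1426 - j0.04926 A = 0.1508∠-160.9° A.
Step 6 — Complex power: S = V·I* = 0.2798 + j0.8097 VA.
Step 7 — Real power: P = Re(S) = 0.2798 W.
Step 8 — Reactive power: Q = Im(S) = 0.8097 VAR.
Step 9 — Apparent power: |S| = 0.8567 VA.
Step 10 — Power factor: PF = P/|S| = 0.3266 (lagging).

(a) P = 0.2798 W  (b) Q = 0.8097 VAR  (c) S = 0.8567 VA  (d) PF = 0.3266 (lagging)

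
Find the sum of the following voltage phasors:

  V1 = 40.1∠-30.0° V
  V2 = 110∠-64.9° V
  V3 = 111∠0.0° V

Step 1 — Convert each phasor to rectangular form:
  V1 = 40.1·(cos(-30.0°) + j·sin(-30.0°)) = 34.73 - j20.05 V
  V2 = 110·(cos(-64.9°) + j·sin(-64.9°)) = 46.66 - j99.61 V
  V3 = 111·(cos(0.0°) + j·sin(0.0°)) = 111 V
Step 2 — Sum components: V_total = 192.4 - j119.7 V.
Step 3 — Convert to polar: |V_total| = 226.6 V, ∠V_total = -31.9°.

V_total = 226.6∠-31.9° V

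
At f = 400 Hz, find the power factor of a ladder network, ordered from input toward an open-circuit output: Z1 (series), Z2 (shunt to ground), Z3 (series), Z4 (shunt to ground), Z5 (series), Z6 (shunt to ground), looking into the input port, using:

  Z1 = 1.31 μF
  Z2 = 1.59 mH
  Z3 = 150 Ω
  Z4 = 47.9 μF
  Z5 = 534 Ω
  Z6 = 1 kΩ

Step 1 — Angular frequency: ω = 2π·f = 2π·400 = 2513 rad/s.
Step 2 — Component impedances:
  Z1: Z = 1/(jωC) = -j/(ω·C) = 0 - j303.7 Ω
  Z2: Z = jωL = j·2513·0.00159 = 0 + j3.996 Ω
  Z3: Z = R = 150 Ω
  Z4: Z = 1/(jωC) = -j/(ω·C) = 0 - j8.307 Ω
  Z5: Z = R = 534 Ω
  Z6: Z = R = 1000 Ω
Step 3 — Ladder network (open output): work backward from the far end, alternating series and parallel combinations. Z_in = 0.1063 - j299.7 Ω = 299.7∠-90.0° Ω.
Step 4 — Power factor: PF = cos(φ) = Re(Z)/|Z| = 0.10634/299.73 = 0.0003548.
Step 5 — Type: Im(Z) = -299.7 ⇒ leading (phase φ = -90.0°).

PF = 0.0003548 (leading, φ = -90.0°)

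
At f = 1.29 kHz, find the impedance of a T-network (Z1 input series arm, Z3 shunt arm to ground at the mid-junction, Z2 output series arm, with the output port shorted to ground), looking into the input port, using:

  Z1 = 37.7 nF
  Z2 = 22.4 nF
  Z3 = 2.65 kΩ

Step 1 — Angular frequency: ω = 2π·f = 2π·1290 = 8105 rad/s.
Step 2 — Component impedances:
  Z1: Z = 1/(jωC) = -j/(ω·C) = 0 - j3273 Ω
  Z2: Z = 1/(jωC) = -j/(ω·C) = 0 - j5508 Ω
  Z3: Z = R = 2650 Ω
Step 3 — With the output port shorted to ground, the output series arm Z2 runs from the junction to ground; the shunt arm Z3 also runs from the junction to ground. They appear in parallel: Z3 || Z2 = 2152 - j1035 Ω.
Step 4 — Series with input arm Z1: Z_in = Z1 + (Z3 || Z2) = 2152 - j4308 Ω = 4815∠-63.5° Ω.

Z = 2152 - j4308 Ω = 4815∠-63.5° Ω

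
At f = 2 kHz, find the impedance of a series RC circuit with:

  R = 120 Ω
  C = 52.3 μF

Step 1 — Angular frequency: ω = 2π·f = 2π·2000 = 1.257e+04 rad/s.
Step 2 — Component impedances:
  R: Z = R = 120 Ω
  C: Z = 1/(jωC) = -j/(ω·C) = 0 - j1.522 Ω
Step 3 — Series combination: Z_total = R + C = 120 - j1.522 Ω = 120∠-0.7° Ω.

Z = 120 - j1.522 Ω = 120∠-0.7° Ω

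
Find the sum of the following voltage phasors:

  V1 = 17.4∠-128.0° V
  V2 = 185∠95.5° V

Step 1 — Convert each phasor to rectangular form:
  V1 = 17.4·(cos(-128.0°) + j·sin(-128.0°)) = -10.71 - j13.71 V
  V2 = 185·(cos(95.5°) + j·sin(95.5°)) = -17.73 + j184.1 V
Step 2 — Sum components: V_total = -28.44 + j170.4 V.
Step 3 — Convert to polar: |V_total| = 172.8 V, ∠V_total = 99.5°.

V_total = 172.8∠99.5° V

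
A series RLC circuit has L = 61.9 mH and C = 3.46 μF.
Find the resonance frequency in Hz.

Step 1 — Resonance condition Im(Z)=0 gives ω₀ = 1/√(LC).
Step 2 — ω₀ = 1/√(0.0619·3.46e-06) = 2161 rad/s.
Step 3 — f₀ = ω₀/(2π) = 343.9 Hz.

f₀ = 343.9 Hz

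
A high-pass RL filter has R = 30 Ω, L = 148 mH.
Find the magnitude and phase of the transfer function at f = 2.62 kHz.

Step 1 — Angular frequency: ω = 2π·2620 = 1.646e+04 rad/s.
Step 2 — Transfer function: H(jω) = jωL/(R + jωL).
Step 3 — Numerator jωL = j·2436; denominator R + jωL = 30 + j2436.
Step 4 — H = 0.9998 + j0.01231.
Step 5 — Magnitude: |H| = 0.9999 (-0.0 dB); phase: φ = 0.7°.

|H| = 0.9999 (-0.0 dB), φ = 0.7°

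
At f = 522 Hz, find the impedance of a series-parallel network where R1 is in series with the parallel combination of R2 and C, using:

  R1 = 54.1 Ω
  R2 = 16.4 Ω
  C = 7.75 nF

Step 1 — Angular frequency: ω = 2π·f = 2π·522 = 3280 rad/s.
Step 2 — Component impedances:
  R1: Z = R = 54.1 Ω
  R2: Z = R = 16.4 Ω
  C: Z = 1/(jωC) = -j/(ω·C) = 0 - j3.934e+04 Ω
Step 3 — Parallel branch: R2 || C = 1/(1/R2 + 1/C) = 16.4 - j0.006837 Ω.
Step 4 — Series with R1: Z_total = R1 + (R2 || C) = 70.5 - j0.006837 Ω = 70.5∠-0.0° Ω.

Z = 70.5 - j0.006837 Ω = 70.5∠-0.0° Ω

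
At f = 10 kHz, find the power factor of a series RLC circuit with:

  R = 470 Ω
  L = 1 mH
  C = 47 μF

Step 1 — Angular frequency: ω = 2π·f = 2π·1e+04 = 6.283e+04 rad/s.
Step 2 — Component impedances:
  R: Z = R = 470 Ω
  L: Z = jωL = j·6.283e+04·0.001 = 0 + j62.83 Ω
  C: Z = 1/(jωC) = -j/(ω·C) = 0 - j0.3386 Ω
Step 3 — Series combination: Z_total = R + L + C = 470 + j62.49 Ω = 474.1∠7.6° Ω.
Step 4 — Power factor: PF = cos(φ) = Re(Z)/|Z| = 470/474.14 = 0.9913.
Step 5 — Type: Im(Z) = 62.49 ⇒ lagging (phase φ = 7.6°).

PF = 0.9913 (lagging, φ = 7.6°)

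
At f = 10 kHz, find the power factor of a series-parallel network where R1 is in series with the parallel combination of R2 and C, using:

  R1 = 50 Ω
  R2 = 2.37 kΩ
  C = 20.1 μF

Step 1 — Angular frequency: ω = 2π·f = 2π·1e+04 = 6.283e+04 rad/s.
Step 2 — Component impedances:
  R1: Z = R = 50 Ω
  R2: Z = R = 2370 Ω
  C: Z = 1/(jωC) = -j/(ω·C) = 0 - j0.7918 Ω
Step 3 — Parallel branch: R2 || C = 1/(1/R2 + 1/C) = 0.0002645 - j0.7918 Ω.
Step 4 — Series with R1: Z_total = R1 + (R2 || C) = 50 - j0.7918 Ω = 50.01∠-0.9° Ω.
Step 5 — Power factor: PF = cos(φ) = Re(Z)/|Z| = 50/50.007 = 0.9999.
Step 6 — Type: Im(Z) = -0.7918 ⇒ leading (phase φ = -0.9°).

PF = 0.9999 (leading, φ = -0.9°)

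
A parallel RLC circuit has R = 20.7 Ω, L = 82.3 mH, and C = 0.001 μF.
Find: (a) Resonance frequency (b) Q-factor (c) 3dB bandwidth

Step 1 — Resonance: ω₀ = 1/√(LC) = 1/√(0.0823·1e-09) = 1.102e+05 rad/s.
Step 2 — f₀ = ω₀/(2π) = 1.754e+04 Hz.
Step 3 — Parallel Q: Q = R/(ω₀L) = 20.7/(1.102e+05·0.0823) = 0.002282.
Step 4 — Bandwidth: Δω = ω₀/Q = 4.831e+07 rad/s; BW = Δω/(2π) = 7.689e+06 Hz.

(a) f₀ = 1.754e+04 Hz  (b) Q = 0.002282  (c) BW = 7.689e+06 Hz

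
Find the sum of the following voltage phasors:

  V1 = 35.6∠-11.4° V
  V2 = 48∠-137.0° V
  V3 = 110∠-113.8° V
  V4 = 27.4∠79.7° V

Step 1 — Convert each phasor to rectangular form:
  V1 = 35.6·(cos(-11.4°) + j·sin(-11.4°)) = 34.9 - j7.037 V
  V2 = 48·(cos(-137.0°) + j·sin(-137.0°)) = -35.1 - j32.74 V
  V3 = 110·(cos(-113.8°) + j·sin(-113.8°)) = -44.39 - j100.6 V
  V4 = 27.4·(cos(79.7°) + j·sin(79.7°)) = 4.899 + j26.96 V
Step 2 — Sum components: V_total = -39.7 - j113.5 V.
Step 3 — Convert to polar: |V_total| = 120.2 V, ∠V_total = -109.3°.

V_total = 120.2∠-109.3° V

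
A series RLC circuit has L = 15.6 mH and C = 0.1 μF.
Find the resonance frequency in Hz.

Step 1 — Resonance condition Im(Z)=0 gives ω₀ = 1/√(LC).
Step 2 — ω₀ = 1/√(0.0156·1e-07) = 2.532e+04 rad/s.
Step 3 — f₀ = ω₀/(2π) = 4030 Hz.

f₀ = 4030 Hz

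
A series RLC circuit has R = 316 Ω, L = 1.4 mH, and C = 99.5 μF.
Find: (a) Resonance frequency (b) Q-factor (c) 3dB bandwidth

Step 1 — Resonance: ω₀ = 1/√(LC) = 1/√(0.0014·9.95e-05) = 2679 rad/s.
Step 2 — f₀ = ω₀/(2π) = 426.4 Hz.
Step 3 — Series Q: Q = ω₀L/R = 2679·0.0014/316 = 0.01187.
Step 4 — Bandwidth: Δω = ω₀/Q = 2.257e+05 rad/s; BW = Δω/(2π) = 3.592e+04 Hz.

(a) f₀ = 426.4 Hz  (b) Q = 0.01187  (c) BW = 3.592e+04 Hz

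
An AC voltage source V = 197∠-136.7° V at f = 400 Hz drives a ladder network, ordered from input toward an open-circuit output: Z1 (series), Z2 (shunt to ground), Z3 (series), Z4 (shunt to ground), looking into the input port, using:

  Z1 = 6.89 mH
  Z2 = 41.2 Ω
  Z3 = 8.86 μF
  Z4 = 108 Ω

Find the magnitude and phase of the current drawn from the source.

Step 1 — Angular frequency: ω = 2π·f = 2π·400 = 2513 rad/s.
Step 2 — Component impedances:
  Z1: Z = jωL = j·2513·0.00689 = 0 + j17.32 Ω
  Z2: Z = R = 41.2 Ω
  Z3: Z = 1/(jωC) = -j/(ω·C) = 0 - j44.91 Ω
  Z4: Z = R = 108 Ω
Step 3 — Ladder network (open output): work backward from the far end, alternating series and parallel combinations. Z_in = 30.77 + j14.18 Ω = 33.88∠24.7° Ω.
Step 4 — Source phasor: V = 197∠-136.7° V = -143.4 - j135.1 V.
Step 5 — Ohm's law: I = V / Z_total = (-143.4 - j135.1) / (30.77 + j14.18) = -5.513 - j1.851 A.
Step 6 — Convert to polar: |I| = 5.815 A, ∠I = -161.4°.

I = 5.815∠-161.4° A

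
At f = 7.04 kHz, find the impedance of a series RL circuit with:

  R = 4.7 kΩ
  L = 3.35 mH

Step 1 — Angular frequency: ω = 2π·f = 2π·7040 = 4.423e+04 rad/s.
Step 2 — Component impedances:
  R: Z = R = 4700 Ω
  L: Z = jωL = j·4.423e+04·0.00335 = 0 + j148.2 Ω
Step 3 — Series combination: Z_total = R + L = 4700 + j148.2 Ω = 4702∠1.8° Ω.

Z = 4700 + j148.2 Ω = 4702∠1.8° Ω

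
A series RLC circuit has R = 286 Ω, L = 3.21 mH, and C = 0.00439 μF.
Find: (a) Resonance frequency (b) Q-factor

Step 1 — Resonance condition Im(Z)=0 gives ω₀ = 1/√(LC).
Step 2 — ω₀ = 1/√(0.00321·4.39e-09) = 2.664e+05 rad/s.
Step 3 — f₀ = ω₀/(2π) = 4.24e+04 Hz.
Step 4 — Series Q: Q = ω₀L/R = 2.664e+05·0.00321/286 = 2.99.

(a) f₀ = 4.24e+04 Hz  (b) Q = 2.99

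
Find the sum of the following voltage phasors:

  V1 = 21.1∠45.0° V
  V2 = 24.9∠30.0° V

Step 1 — Convert each phasor to rectangular form:
  V1 = 21.1·(cos(45.0°) + j·sin(45.0°)) = 14.92 + j14.92 V
  V2 = 24.9·(cos(30.0°) + j·sin(30.0°)) = 21.56 + j12.45 V
Step 2 — Sum components: V_total = 36.48 + j27.37 V.
Step 3 — Convert to polar: |V_total| = 45.61 V, ∠V_total = 36.9°.

V_total = 45.61∠36.9° V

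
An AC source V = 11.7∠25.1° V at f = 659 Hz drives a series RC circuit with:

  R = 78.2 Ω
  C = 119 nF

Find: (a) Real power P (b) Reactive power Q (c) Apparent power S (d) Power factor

Step 1 — Angular frequency: ω = 2π·f = 2π·659 = 4141 rad/s.
Step 2 — Component impedances:
  R: Z = R = 78.2 Ω
  C: Z = 1/(jωC) = -j/(ω·C) = 0 - j2029 Ω
Step 3 — Series combination: Z_total = R + C = 78.2 - j2029 Ω = 2031∠-87.8° Ω.
Step 4 — Source phasor: V = 11.7∠25.1° V = 10.6 + j4.963 V.
Step 5 — Current: I = V / Z = -0.002241 + j0.005307 A = 0.005761∠112.9° A.
Step 6 — Complex power: S = V·I* = 0.002595 - j0.06735 VA.
Step 7 — Real power: P = Re(S) = 0.002595 W.
Step 8 — Reactive power: Q = Im(S) = -0.06735 VAR.
Step 9 — Apparent power: |S| = 0.0674 VA.
Step 10 — Power factor: PF = P/|S| = 0.0385 (leading).

(a) P = 0.002595 W  (b) Q = -0.06735 VAR  (c) S = 0.0674 VA  (d) PF = 0.0385 (leading)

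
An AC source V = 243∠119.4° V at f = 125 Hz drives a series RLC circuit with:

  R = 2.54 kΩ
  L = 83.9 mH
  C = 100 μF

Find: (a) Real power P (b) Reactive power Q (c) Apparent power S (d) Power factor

Step 1 — Angular frequency: ω = 2π·f = 2π·125 = 785.4 rad/s.
Step 2 — Component impedances:
  R: Z = R = 2540 Ω
  L: Z = jωL = j·785.4·0.0839 = 0 + j65.89 Ω
  C: Z = 1/(jωC) = -j/(ω·C) = 0 - j12.73 Ω
Step 3 — Series combination: Z_total = R + L + C = 2540 + j53.16 Ω = 2541∠1.2° Ω.
Step 4 — Source phasor: V = 243∠119.4° V = -119.3 + j211.7 V.
Step 5 — Current: I = V / Z = -0.0452 + j0.08429 A = 0.09565∠118.2° A.
Step 6 — Complex power: S = V·I* = 23.24 + j0.4864 VA.
Step 7 — Real power: P = Re(S) = 23.24 W.
Step 8 — Reactive power: Q = Im(S) = 0.4864 VAR.
Step 9 — Apparent power: |S| = 23.24 VA.
Step 10 — Power factor: PF = P/|S| = 0.9998 (lagging).

(a) P = 23.24 W  (b) Q = 0.4864 VAR  (c) S = 23.24 VA  (d) PF = 0.9998 (lagging)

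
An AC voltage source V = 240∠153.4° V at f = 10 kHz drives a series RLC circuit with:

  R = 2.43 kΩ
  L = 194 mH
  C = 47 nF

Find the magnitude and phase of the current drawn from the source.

Step 1 — Angular frequency: ω = 2π·f = 2π·1e+04 = 6.283e+04 rad/s.
Step 2 — Component impedances:
  R: Z = R = 2430 Ω
  L: Z = jωL = j·6.283e+04·0.194 = 0 + j1.219e+04 Ω
  C: Z = 1/(jωC) = -j/(ω·C) = 0 - j338.6 Ω
Step 3 — Series combination: Z_total = R + L + C = 2430 + j1.185e+04 Ω = 1.21e+04∠78.4° Ω.
Step 4 — Source phasor: V = 240∠153.4° V = -214.6 + j107.5 V.
Step 5 — Ohm's law: I = V / Z_total = (-214.6 + j107.5) / (2430 + j1.185e+04) = 0.005139 + j0.01916 A.
Step 6 — Convert to polar: |I| = 0.01984 A, ∠I = 75.0°.

I = 0.01984∠75.0° A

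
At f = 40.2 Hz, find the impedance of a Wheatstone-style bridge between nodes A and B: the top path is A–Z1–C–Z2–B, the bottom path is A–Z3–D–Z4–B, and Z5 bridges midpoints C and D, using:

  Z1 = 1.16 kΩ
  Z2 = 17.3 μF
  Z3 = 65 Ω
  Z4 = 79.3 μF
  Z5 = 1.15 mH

Step 1 — Angular frequency: ω = 2π·f = 2π·40.2 = 252.6 rad/s.
Step 2 — Component impedances:
  Z1: Z = R = 1160 Ω
  Z2: Z = 1/(jωC) = -j/(ω·C) = 0 - j228.8 Ω
  Z3: Z = R = 65 Ω
  Z4: Z = 1/(jωC) = -j/(ω·C) = 0 - j49.93 Ω
  Z5: Z = jωL = j·252.6·0.00115 = 0 + j0.2905 Ω
Step 3 — Bridge requires nodal analysis (the Z5 bridge couples midpoints C and D, so the two paths cannot be reduced to a simple series/parallel combination). Setting node B to ground and injecting 1 A at node A, the 3-node admittance system at A, C, D solves to V_A = Z_AB = 61.55 - j40.98 Ω = 73.94∠-33.7° Ω.

Z = 61.55 - j40.98 Ω = 73.94∠-33.7° Ω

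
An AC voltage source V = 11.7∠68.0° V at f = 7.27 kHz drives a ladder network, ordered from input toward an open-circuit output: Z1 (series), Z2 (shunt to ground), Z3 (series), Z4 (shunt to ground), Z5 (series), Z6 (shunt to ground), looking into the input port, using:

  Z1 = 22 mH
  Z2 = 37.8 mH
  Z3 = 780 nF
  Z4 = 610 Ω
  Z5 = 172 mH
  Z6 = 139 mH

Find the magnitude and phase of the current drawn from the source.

Step 1 — Angular frequency: ω = 2π·f = 2π·7270 = 4.568e+04 rad/s.
Step 2 — Component impedances:
  Z1: Z = jωL = j·4.568e+04·0.022 = 0 + j1005 Ω
  Z2: Z = jωL = j·4.568e+04·0.0378 = 0 + j1727 Ω
  Z3: Z = 1/(jωC) = -j/(ω·C) = 0 - j28.07 Ω
  Z4: Z = R = 610 Ω
  Z5: Z = jωL = j·4.568e+04·0.172 = 0 + j7857 Ω
  Z6: Z = jωL = j·4.568e+04·0.139 = 0 + j6349 Ω
Step 3 — Ladder network (open output): work backward from the far end, alternating series and parallel combinations. Z_in = 542.6 + j1195 Ω = 1312∠65.6° Ω.
Step 4 — Source phasor: V = 11.7∠68.0° V = 4.383 + j10.85 V.
Step 5 — Ohm's law: I = V / Z_total = (4.383 + j10.85) / (542.6 + j1195) = 0.008909 + j0.000378 A.
Step 6 — Convert to polar: |I| = 0.008918 A, ∠I = 2.4°.

I = 0.008918∠2.4° A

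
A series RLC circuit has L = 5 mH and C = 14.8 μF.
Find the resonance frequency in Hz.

Step 1 — Resonance condition Im(Z)=0 gives ω₀ = 1/√(LC).
Step 2 — ω₀ = 1/√(0.005·1.48e-05) = 3676 rad/s.
Step 3 — f₀ = ω₀/(2π) = 585.1 Hz.

f₀ = 585.1 Hz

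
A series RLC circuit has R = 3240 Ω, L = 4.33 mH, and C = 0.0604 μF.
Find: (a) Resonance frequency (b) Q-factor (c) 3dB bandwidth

Step 1 — Resonance: ω₀ = 1/√(LC) = 1/√(0.00433·6.04e-08) = 6.184e+04 rad/s.
Step 2 — f₀ = ω₀/(2π) = 9841 Hz.
Step 3 — Series Q: Q = ω₀L/R = 6.184e+04·0.00433/3240 = 0.08264.
Step 4 — Bandwidth: Δω = ω₀/Q = 7.483e+05 rad/s; BW = Δω/(2π) = 1.191e+05 Hz.

(a) f₀ = 9841 Hz  (b) Q = 0.08264  (c) BW = 1.191e+05 Hz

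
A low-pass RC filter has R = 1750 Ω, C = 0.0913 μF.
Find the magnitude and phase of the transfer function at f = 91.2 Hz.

Step 1 — Angular frequency: ω = 2π·91.2 = 573 rad/s.
Step 2 — Transfer function: H(jω) = 1/(1 + jωRC).
Step 3 — Denominator: 1 + jωRC = 1 + j·573·1750·9.13e-08 = 1 + j0.09156.
Step 4 — H = 0.9917 - j0.09079.
Step 5 — Magnitude: |H| = 0.9958 (-0.0 dB); phase: φ = -5.2°.

|H| = 0.9958 (-0.0 dB), φ = -5.2°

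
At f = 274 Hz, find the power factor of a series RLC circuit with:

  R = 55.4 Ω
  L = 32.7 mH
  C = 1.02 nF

Step 1 — Angular frequency: ω = 2π·f = 2π·274 = 1722 rad/s.
Step 2 — Component impedances:
  R: Z = R = 55.4 Ω
  L: Z = jωL = j·1722·0.0327 = 0 + j56.3 Ω
  C: Z = 1/(jωC) = -j/(ω·C) = 0 - j5.695e+05 Ω
Step 3 — Series combination: Z_total = R + L + C = 55.4 - j5.694e+05 Ω = 5.694e+05∠-90.0° Ω.
Step 4 — Power factor: PF = cos(φ) = Re(Z)/|Z| = 55.4/5.6941e+05 = 9.729e-05.
Step 5 — Type: Im(Z) = -5.694e+05 ⇒ leading (phase φ = -90.0°).

PF = 9.729e-05 (leading, φ = -90.0°)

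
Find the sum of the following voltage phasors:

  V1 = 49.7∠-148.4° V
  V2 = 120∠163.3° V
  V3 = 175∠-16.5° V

Step 1 — Convert each phasor to rectangular form:
  V1 = 49.7·(cos(-148.4°) + j·sin(-148.4°)) = -42.33 - j26.04 V
  V2 = 120·(cos(163.3°) + j·sin(163.3°)) = -114.9 + j34.48 V
  V3 = 175·(cos(-16.5°) + j·sin(-16.5°)) = 167.8 - j49.7 V
Step 2 — Sum components: V_total = 10.52 - j41.26 V.
Step 3 — Convert to polar: |V_total| = 42.58 V, ∠V_total = -75.7°.

V_total = 42.58∠-75.7° V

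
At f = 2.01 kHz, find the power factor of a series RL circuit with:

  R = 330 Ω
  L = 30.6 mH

Step 1 — Angular frequency: ω = 2π·f = 2π·2010 = 1.263e+04 rad/s.
Step 2 — Component impedances:
  R: Z = R = 330 Ω
  L: Z = jωL = j·1.263e+04·0.0306 = 0 + j386.5 Ω
Step 3 — Series combination: Z_total = R + L = 330 + j386.5 Ω = 508.2∠49.5° Ω.
Step 4 — Power factor: PF = cos(φ) = Re(Z)/|Z| = 330/508.2 = 0.6494.
Step 5 — Type: Im(Z) = 386.5 ⇒ lagging (phase φ = 49.5°).

PF = 0.6494 (lagging, φ = 49.5°)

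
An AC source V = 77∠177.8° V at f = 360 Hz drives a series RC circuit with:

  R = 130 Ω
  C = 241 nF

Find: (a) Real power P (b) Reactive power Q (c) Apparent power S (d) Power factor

Step 1 — Angular frequency: ω = 2π·f = 2π·360 = 2262 rad/s.
Step 2 — Component impedances:
  R: Z = R = 130 Ω
  C: Z = 1/(jωC) = -j/(ω·C) = 0 - j1834 Ω
Step 3 — Series combination: Z_total = R + C = 130 - j1834 Ω = 1839∠-85.9° Ω.
Step 4 — Source phasor: V = 77∠177.8° V = -76.94 + j2.956 V.
Step 5 — Current: I = V / Z = -0.004561 - j0.04162 A = 0.04187∠-96.3° A.
Step 6 — Complex power: S = V·I* = 0.2279 - j3.216 VA.
Step 7 — Real power: P = Re(S) = 0.2279 W.
Step 8 — Reactive power: Q = Im(S) = -3.216 VAR.
Step 9 — Apparent power: |S| = 3.224 VA.
Step 10 — Power factor: PF = P/|S| = 0.07069 (leading).

(a) P = 0.2279 W  (b) Q = -3.216 VAR  (c) S = 3.224 VA  (d) PF = 0.07069 (leading)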